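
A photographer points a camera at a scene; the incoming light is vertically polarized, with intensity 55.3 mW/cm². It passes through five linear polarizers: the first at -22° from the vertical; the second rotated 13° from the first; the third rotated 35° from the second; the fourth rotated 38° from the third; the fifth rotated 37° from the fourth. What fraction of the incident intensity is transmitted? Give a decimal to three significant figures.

I/I₀ ≈ 0.217

By Malus's law, I₁ = 55.3 mW/cm² · cos²(22°) = 47.54 mW/cm².
I₂ = I₁ · cos²(13°) = 47.54 · 0.9494 = 45.13 mW/cm².
I₃ = I₂ · cos²(35°) = 45.13 · 0.671 = 30.29 mW/cm².
I₄ = I₃ · cos²(38°) = 30.29 · 0.621 = 18.81 mW/cm².
I₅ = I₄ · cos²(37°) = 18.81 · 0.6378 = 11.99 mW/cm².
Transmitted fraction = 0.2169.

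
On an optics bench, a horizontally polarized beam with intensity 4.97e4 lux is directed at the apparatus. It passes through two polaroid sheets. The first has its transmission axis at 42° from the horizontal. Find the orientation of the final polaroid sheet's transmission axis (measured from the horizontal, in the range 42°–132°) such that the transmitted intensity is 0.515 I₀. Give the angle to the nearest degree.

I₁ = I₀ cos²(42° − 0°) = I₀ cos²(42°) = 0.5523 I₀.
Need I₂/I₀ = 0.515, so cos²(θ − 42°) = 0.515 / 0.5523 = 0.9325.
θ − 42° = arccos(√0.9325) = 15.1°, giving θ ≈ 42 + 15.1 = 57.1°.

θ ≈ 57°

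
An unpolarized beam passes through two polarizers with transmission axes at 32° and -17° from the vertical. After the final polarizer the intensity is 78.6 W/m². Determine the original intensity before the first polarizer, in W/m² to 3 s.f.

I₀ ≈ 365 W/m²

Unpolarized light through the first polarizer → I₁ = ½ I₀, now polarized at 32°.
I₂ = I₁ cos²(-17° − 32°) = 0.5 I₀ · cos²(49°) = 0.2152 I₀.
So 78.6 W/m² = 0.2152 I₀, giving I₀ = 78.6/0.2152 = 365.2 W/m².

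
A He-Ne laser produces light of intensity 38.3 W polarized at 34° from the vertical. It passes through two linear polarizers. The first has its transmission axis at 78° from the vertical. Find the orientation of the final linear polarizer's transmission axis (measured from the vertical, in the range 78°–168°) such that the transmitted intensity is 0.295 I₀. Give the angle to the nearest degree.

I₁ = I₀ cos²(78° − 34°) = I₀ cos²(44°) = 0.5174 I₀.
Need I₂/I₀ = 0.295, so cos²(θ − 78°) = 0.295 / 0.5174 = 0.5701.
θ − 78° = arccos(√0.5701) = 41.0°, giving θ ≈ 78 + 41.0 = 119.0°.

θ ≈ 119°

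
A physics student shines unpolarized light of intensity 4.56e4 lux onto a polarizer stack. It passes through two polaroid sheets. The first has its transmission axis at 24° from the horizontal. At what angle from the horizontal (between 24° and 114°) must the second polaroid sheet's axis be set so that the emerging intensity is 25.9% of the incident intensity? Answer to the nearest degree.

θ ≈ 68°

Unpolarized light through the first polarizer → I₁ = ½ I₀, now polarized at 24°.
Need I₂/I₀ = 0.259, so cos²(θ − 24°) = 0.259 / 0.5 = 0.518.
θ − 24° = arccos(√0.518) = 44.0°, giving θ ≈ 24 + 44.0 = 68.0°.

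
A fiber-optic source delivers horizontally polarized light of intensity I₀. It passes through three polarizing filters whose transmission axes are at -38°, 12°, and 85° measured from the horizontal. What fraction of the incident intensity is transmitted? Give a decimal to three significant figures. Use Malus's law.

≈ 0.0219 I₀

By Malus's law, I₁ = I₀ cos²(-38° − 0°) = I₀ cos²(38°) = 0.621 I₀.
I₂ = I₁ cos²(12° + 38°) = 0.621 I₀ · cos²(50°) = 0.2566 I₀.
I₃ = I₂ cos²(85° − 12°) = 0.2566 I₀ · cos²(73°) = 0.02193 I₀.
Transmitted fraction = 0.02193.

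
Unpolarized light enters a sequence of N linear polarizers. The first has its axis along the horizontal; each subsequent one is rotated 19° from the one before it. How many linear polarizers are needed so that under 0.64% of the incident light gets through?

N = 40

First polarizer halves the unpolarized light: factor 1/2.
Each further stage multiplies by cos²(19°) = 0.894.
After N polarizers: T = 0.5·0.894^(N−1). Require T < 0.0064 ⇒ N−1 > ln(0.0064/0.5)/ln(0.894) = 38.90, so N−1 ≥ 39 and N = 40.
Check: N=40 gives T = 0.006328 < 0.0064; N=39 gives T = 0.007078.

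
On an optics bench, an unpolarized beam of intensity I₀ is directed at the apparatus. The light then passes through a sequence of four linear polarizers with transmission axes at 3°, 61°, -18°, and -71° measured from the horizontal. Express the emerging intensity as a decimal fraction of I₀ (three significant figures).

Unpolarized light through the first polarizer → I₁ = ½ I₀, now polarized at 3°.
I₂ = I₁ cos²(61° − 3°) = 0.5 I₀ · cos²(58°) = 0.1404 I₀.
I₃ = I₂ cos²(-18° − 61°) = 0.1404 I₀ · cos²(79°) = 0.005112 I₀.
I₄ = I₃ cos²(-71° + 18°) = 0.005112 I₀ · cos²(53°) = 0.001851 I₀.
Transmitted fraction = 0.001851.

≈ 0.00185 I₀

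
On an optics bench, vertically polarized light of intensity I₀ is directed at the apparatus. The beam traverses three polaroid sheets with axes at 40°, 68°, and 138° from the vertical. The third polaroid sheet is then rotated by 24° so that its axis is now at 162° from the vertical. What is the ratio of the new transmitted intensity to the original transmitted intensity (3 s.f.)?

Before rotation:
I₁ = I₀ cos²(40° − 0°) = I₀ cos²(40°) = 0.5868 I₀.
I₂ = I₁ cos²(68° − 40°) = 0.5868 I₀ · cos²(28°) = 0.4575 I₀.
I₃ = I₂ cos²(138° − 68°) = 0.4575 I₀ · cos²(70°) = 0.05352 I₀.
After rotation:
I₁ = I₀ cos²(40° − 0°) = I₀ cos²(40°) = 0.5868 I₀.
I₂ = I₁ cos²(68° − 40°) = 0.5868 I₀ · cos²(28°) = 0.4575 I₀.
Angle between axes 2 and 3: 86°. I₃ = 0.4575 I₀ · cos²(86°) = 0.002226 I₀.
Ratio = 0.002226 / 0.05352 = 0.0416.

I_new/I_old ≈ 0.0416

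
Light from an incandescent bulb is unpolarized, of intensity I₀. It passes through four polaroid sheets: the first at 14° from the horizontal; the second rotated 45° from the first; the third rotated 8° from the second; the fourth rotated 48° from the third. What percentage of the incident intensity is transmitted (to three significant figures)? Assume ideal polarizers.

≈ 11.0%

Unpolarized light through the first polarizer → I₁ = ½ I₀, now polarized at 14°.
I₂ = I₁ cos²(45°) = 0.5 · 0.5 I₀ = 0.25 I₀.
I₃ = I₂ cos²(8°) = 0.25 · 0.9806 I₀ = 0.2452 I₀.
I₄ = I₃ cos²(48°) = 0.2452 · 0.4477 I₀ = 0.1098 I₀.
That is 10.98% of the incident intensity.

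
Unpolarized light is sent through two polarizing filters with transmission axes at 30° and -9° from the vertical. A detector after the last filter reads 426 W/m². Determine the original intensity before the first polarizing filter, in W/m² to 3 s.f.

Unpolarized light through the first polarizer → I₁ = ½ I₀, now polarized at 30°.
I₂ = I₁ cos²(-9° − 30°) = 0.5 I₀ · cos²(39°) = 0.302 I₀.
So 426 W/m² = 0.302 I₀, giving I₀ = 426/0.302 = 1411 W/m².

I₀ ≈ 1410 W/m²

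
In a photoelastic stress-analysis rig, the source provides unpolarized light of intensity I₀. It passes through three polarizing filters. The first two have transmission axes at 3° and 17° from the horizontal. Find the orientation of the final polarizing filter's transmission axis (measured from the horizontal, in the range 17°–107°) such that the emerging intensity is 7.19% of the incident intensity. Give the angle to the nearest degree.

θ ≈ 84°

Unpolarized light through the first polarizer → I₁ = ½ I₀, now polarized at 3°.
I₂ = I₁ cos²(17° − 3°) = 0.5 I₀ · cos²(14°) = 0.4707 I₀.
Need I₃/I₀ = 0.0719, so cos²(θ − 17°) = 0.0719 / 0.4707 = 0.1527.
θ − 17° = arccos(√0.1527) = 67.0°, giving θ ≈ 17 + 67.0 = 84.0°.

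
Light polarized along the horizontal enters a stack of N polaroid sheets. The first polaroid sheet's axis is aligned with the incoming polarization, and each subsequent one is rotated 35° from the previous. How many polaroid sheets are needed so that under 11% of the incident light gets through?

N = 7

First polarizer is aligned with the polarization: full transmission.
Each further stage multiplies by cos²(35°) = 0.671.
After N polarizers: T = 0.671^(N−1). Require T < 0.11 ⇒ N−1 > ln(0.11)/ln(0.671) = 5.53, so N−1 ≥ 6 and N = 7.
Check: N=7 gives T = 0.09128 < 0.11; N=6 gives T = 0.136.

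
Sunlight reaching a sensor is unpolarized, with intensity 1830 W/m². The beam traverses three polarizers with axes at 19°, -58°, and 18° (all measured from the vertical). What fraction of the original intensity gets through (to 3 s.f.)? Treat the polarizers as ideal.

Unpolarized light through the first polarizer → I₁ = 1830 W/m²/2 = 915 W/m², polarized at 19°.
I₂ = I₁ · cos²(77°) = 915 · 0.0506 = 46.3 W/m².
I₃ = I₂ · cos²(76°) = 46.3 · 0.05853 = 2.71 W/m².
Transmitted fraction = 0.001481.

I/I₀ ≈ 0.00148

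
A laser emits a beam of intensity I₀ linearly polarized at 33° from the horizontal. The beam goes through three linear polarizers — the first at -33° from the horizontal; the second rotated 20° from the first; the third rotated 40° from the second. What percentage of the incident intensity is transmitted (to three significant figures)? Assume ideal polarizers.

≈ 8.57%

I₁ = I₀ cos²(-33° − 33°) = I₀ cos²(66°) = 0.1654 I₀.
I₂ = I₁ cos²(20°) = 0.1654 · 0.883 I₀ = 0.1461 I₀.
I₃ = I₂ cos²(40°) = 0.1461 · 0.5868 I₀ = 0.08572 I₀.
That is 8.572% of the incident intensity.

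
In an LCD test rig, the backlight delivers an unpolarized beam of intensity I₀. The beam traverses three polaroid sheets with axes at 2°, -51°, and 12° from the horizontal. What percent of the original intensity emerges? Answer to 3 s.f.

Unpolarized light through the first polarizer → I₁ = ½ I₀, now polarized at 2°.
I₂ = I₁ cos²(-51° − 2°) = 0.5 I₀ · cos²(53°) = 0.1811 I₀.
I₃ = I₂ cos²(12° + 51°) = 0.1811 I₀ · cos²(63°) = 0.03732 I₀.
That is 3.732% of the incident intensity.

≈ 3.73%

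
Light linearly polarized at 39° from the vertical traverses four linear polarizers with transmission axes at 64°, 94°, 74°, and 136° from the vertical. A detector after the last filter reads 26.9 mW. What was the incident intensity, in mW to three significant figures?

I₀ ≈ 224 mW

By Malus's law, I₁ = I₀ cos²(64° − 39°) = I₀ cos²(25°) = 0.8214 I₀.
I₂ = I₁ cos²(94° − 64°) = 0.8214 I₀ · cos²(30°) = 0.616 I₀.
I₃ = I₂ cos²(74° − 94°) = 0.616 I₀ · cos²(20°) = 0.544 I₀.
I₄ = I₃ cos²(136° − 74°) = 0.544 I₀ · cos²(62°) = 0.1199 I₀.
So 26.9 mW = 0.1199 I₀, giving I₀ = 26.9/0.1199 = 224.4 mW.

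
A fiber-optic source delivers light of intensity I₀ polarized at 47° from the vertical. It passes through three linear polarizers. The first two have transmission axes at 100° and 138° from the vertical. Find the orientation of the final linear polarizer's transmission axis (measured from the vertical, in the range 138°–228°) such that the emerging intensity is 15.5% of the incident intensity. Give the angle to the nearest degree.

θ ≈ 172°

I₁ = I₀ cos²(100° − 47°) = I₀ cos²(53°) = 0.3622 I₀.
I₂ = I₁ cos²(138° − 100°) = 0.3622 I₀ · cos²(38°) = 0.2249 I₀.
Need I₃/I₀ = 0.155, so cos²(θ − 138°) = 0.155 / 0.2249 = 0.6892.
θ − 138° = arccos(√0.6892) = 33.9°, giving θ ≈ 138 + 33.9 = 171.9°.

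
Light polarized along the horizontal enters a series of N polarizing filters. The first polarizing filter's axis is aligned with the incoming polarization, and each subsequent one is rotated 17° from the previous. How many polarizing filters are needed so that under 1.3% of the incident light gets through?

First polarizer is aligned with the polarization: full transmission.
Each further stage multiplies by cos²(17°) = 0.9145.
After N polarizers: T = 0.9145^(N−1). Require T < 0.013 ⇒ N−1 > ln(0.013)/ln(0.9145) = 48.60, so N−1 ≥ 49 and N = 50.
Check: N=50 gives T = 0.01254 < 0.013; N=49 gives T = 0.01372.

N = 50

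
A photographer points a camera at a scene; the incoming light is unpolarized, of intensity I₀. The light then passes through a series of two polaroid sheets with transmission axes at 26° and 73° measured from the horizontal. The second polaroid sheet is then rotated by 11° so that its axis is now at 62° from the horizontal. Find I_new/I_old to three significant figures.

Before rotation:
Unpolarized light through the first polarizer → I₁ = ½ I₀, now polarized at 26°.
I₂ = I₁ cos²(73° − 26°) = 0.5 I₀ · cos²(47°) = 0.2326 I₀.
After rotation:
Unpolarized light through the first polarizer → I₁ = ½ I₀, now polarized at 26°.
I₂ = I₁ cos²(62° − 26°) = 0.5 I₀ · cos²(36°) = 0.3273 I₀.
Ratio = 0.3273 / 0.2326 = 1.407.

I_new/I_old ≈ 1.41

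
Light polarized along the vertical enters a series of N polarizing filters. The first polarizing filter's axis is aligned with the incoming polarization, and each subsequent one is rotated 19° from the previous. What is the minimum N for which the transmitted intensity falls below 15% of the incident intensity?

First polarizer is aligned with the polarization: full transmission.
Each further stage multiplies by cos²(19°) = 0.894.
After N polarizers: T = 0.894^(N−1). Require T < 0.15 ⇒ N−1 > ln(0.15)/ln(0.894) = 16.93, so N−1 ≥ 17 and N = 18.
Check: N=18 gives T = 0.1489 < 0.15; N=17 gives T = 0.1665.

N = 18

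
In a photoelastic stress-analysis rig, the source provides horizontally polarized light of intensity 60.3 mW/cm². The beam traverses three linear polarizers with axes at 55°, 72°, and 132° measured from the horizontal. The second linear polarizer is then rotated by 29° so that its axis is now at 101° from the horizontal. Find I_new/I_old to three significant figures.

Before rotation:
I₁ = I₀ cos²(55° − 0°) = I₀ cos²(55°) = 0.329 I₀.
I₂ = I₁ cos²(72° − 55°) = 0.329 I₀ · cos²(17°) = 0.3009 I₀.
I₃ = I₂ cos²(132° − 72°) = 0.3009 I₀ · cos²(60°) = 0.07522 I₀.
After rotation:
I₁ = I₀ cos²(55° − 0°) = I₀ cos²(55°) = 0.329 I₀.
I₂ = I₁ cos²(101° − 55°) = 0.329 I₀ · cos²(46°) = 0.1588 I₀.
I₃ = I₂ cos²(132° − 101°) = 0.1588 I₀ · cos²(31°) = 0.1166 I₀.
Ratio = 0.1166 / 0.07522 = 1.551.

I_new/I_old ≈ 1.55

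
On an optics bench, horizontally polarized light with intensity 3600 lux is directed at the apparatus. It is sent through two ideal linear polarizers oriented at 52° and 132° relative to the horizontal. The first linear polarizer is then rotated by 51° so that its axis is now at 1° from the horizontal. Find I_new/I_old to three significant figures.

Before rotation:
I₁ = I₀ cos²(52° − 0°) = I₀ cos²(52°) = 0.379 I₀.
I₂ = I₁ cos²(132° − 52°) = 0.379 I₀ · cos²(80°) = 0.01143 I₀.
After rotation:
I₁ = I₀ cos²(1° − 0°) = I₀ cos²(1°) = 0.9997 I₀.
Angle between axes 1 and 2: 49°. I₂ = 0.9997 I₀ · cos²(49°) = 0.4303 I₀.
Ratio = 0.4303 / 0.01143 = 37.65.

I_new/I_old ≈ 37.6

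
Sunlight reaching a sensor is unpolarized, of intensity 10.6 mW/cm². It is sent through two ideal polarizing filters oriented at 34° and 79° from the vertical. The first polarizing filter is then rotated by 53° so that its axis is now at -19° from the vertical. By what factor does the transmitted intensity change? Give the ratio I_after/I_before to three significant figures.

Before rotation:
Unpolarized light through the first polarizer → I₁ = ½ I₀, now polarized at 34°.
I₂ = I₁ cos²(79° − 34°) = 0.5 I₀ · cos²(45°) = 0.25 I₀.
After rotation:
Unpolarized light through the first polarizer → I₁ = ½ I₀, now polarized at -19°.
Angle between axes 1 and 2: 82°. I₂ = 0.5 I₀ · cos²(82°) = 0.009685 I₀.
Ratio = 0.009685 / 0.25 = 0.03874.

I_new/I_old ≈ 0.0387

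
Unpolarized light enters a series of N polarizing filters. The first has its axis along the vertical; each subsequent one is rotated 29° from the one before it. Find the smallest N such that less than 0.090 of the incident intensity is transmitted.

First polarizer halves the unpolarized light: factor 1/2.
Each further stage multiplies by cos²(29°) = 0.765.
After N polarizers: T = 0.5·0.765^(N−1). Require T < 0.090 ⇒ N−1 > ln(0.090/0.5)/ln(0.765) = 6.40, so N−1 ≥ 7 and N = 8.
Check: N=8 gives T = 0.07664 < 0.090; N=7 gives T = 0.1002.

N = 8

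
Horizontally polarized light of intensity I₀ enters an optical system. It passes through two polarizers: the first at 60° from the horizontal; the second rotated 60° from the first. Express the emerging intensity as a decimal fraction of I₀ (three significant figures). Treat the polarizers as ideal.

By Malus's law, I₁ = I₀ cos²(60° − 0°) = I₀ cos²(60°) = 0.25 I₀.
I₂ = I₁ cos²(60°) = 0.25 · 0.25 I₀ = 0.0625 I₀.
Transmitted fraction = 0.0625.

≈ 0.0625 I₀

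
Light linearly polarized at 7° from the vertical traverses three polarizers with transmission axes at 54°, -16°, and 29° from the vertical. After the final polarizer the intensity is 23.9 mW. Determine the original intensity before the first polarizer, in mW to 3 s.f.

I₀ ≈ 879 mW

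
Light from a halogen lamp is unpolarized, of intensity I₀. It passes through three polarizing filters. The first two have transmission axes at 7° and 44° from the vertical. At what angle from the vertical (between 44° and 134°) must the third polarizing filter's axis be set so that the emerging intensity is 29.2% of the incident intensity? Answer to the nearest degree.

θ ≈ 61°

Unpolarized light through the first polarizer → I₁ = ½ I₀, now polarized at 7°.
I₂ = I₁ cos²(44° − 7°) = 0.5 I₀ · cos²(37°) = 0.3189 I₀.
Need I₃/I₀ = 0.292, so cos²(θ − 44°) = 0.292 / 0.3189 = 0.9156.
θ − 44° = arccos(√0.9156) = 16.9°, giving θ ≈ 44 + 16.9 = 60.9°.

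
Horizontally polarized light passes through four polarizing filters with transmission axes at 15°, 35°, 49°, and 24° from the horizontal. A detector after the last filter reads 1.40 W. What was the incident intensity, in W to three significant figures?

I₀ ≈ 2.20 W

I₁ = I₀ cos²(15° − 0°) = I₀ cos²(15°) = 0.933 I₀.
I₂ = I₁ cos²(35° − 15°) = 0.933 I₀ · cos²(20°) = 0.8239 I₀.
I₃ = I₂ cos²(49° − 35°) = 0.8239 I₀ · cos²(14°) = 0.7757 I₀.
I₄ = I₃ cos²(24° − 49°) = 0.7757 I₀ · cos²(25°) = 0.6371 I₀.
So 1.40 W = 0.6371 I₀, giving I₀ = 1.40/0.6371 = 2.197 W.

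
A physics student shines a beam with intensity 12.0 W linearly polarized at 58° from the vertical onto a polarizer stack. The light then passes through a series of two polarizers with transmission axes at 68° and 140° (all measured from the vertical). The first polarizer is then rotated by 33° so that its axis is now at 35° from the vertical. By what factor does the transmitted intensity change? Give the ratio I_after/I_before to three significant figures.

I_new/I_old ≈ 0.613

Before rotation:
I₁ = I₀ cos²(68° − 58°) = I₀ cos²(10°) = 0.9698 I₀.
I₂ = I₁ cos²(140° − 68°) = 0.9698 I₀ · cos²(72°) = 0.09261 I₀.
After rotation:
I₁ = I₀ cos²(35° − 58°) = I₀ cos²(23°) = 0.8473 I₀.
Angle between axes 1 and 2: 75°. I₂ = 0.8473 I₀ · cos²(75°) = 0.05676 I₀.
Ratio = 0.05676 / 0.09261 = 0.6129.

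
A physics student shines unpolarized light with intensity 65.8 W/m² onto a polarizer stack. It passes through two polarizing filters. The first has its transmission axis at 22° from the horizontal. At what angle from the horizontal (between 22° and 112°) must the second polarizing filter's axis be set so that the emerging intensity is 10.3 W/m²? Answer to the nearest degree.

Unpolarized light through the first polarizer → I₁ = ½ I₀, now polarized at 22°.
Target fraction: 10.3 / 65.8 W/m² = 0.1565 of I₀.
Need I₂/I₀ = 0.1565, so cos²(θ − 22°) = 0.1565 / 0.5 = 0.3131.
θ − 22° = arccos(√0.3131) = 56.0°, giving θ ≈ 22 + 56.0 = 78.0°.

θ ≈ 78°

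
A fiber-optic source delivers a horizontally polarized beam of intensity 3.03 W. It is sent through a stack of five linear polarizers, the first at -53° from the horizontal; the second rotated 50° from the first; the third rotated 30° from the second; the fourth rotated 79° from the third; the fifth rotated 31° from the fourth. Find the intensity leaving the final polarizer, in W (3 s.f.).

I₁ = 3.03 W · cos²(53°) = 1.097 W.
I₂ = I₁ · cos²(50°) = 1.097 · 0.4132 = 0.4534 W.
I₃ = I₂ · cos²(30°) = 0.4534 · 0.75 = 0.3401 W.
I₄ = I₃ · cos²(79°) = 0.3401 · 0.03641 = 0.01238 W.
I₅ = I₄ · cos²(31°) = 0.01238 · 0.7347 = 0.009097 W.

I ≈ 0.00910 W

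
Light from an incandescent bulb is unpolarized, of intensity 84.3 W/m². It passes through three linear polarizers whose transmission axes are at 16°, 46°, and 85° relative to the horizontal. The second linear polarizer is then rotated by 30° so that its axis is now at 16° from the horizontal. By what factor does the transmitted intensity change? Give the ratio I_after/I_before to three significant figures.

Before rotation:
Unpolarized light through the first polarizer → I₁ = ½ I₀, now polarized at 16°.
I₂ = I₁ cos²(46° − 16°) = 0.5 I₀ · cos²(30°) = 0.375 I₀.
I₃ = I₂ cos²(85° − 46°) = 0.375 I₀ · cos²(39°) = 0.2265 I₀.
After rotation:
Unpolarized light through the first polarizer → I₁ = ½ I₀, now polarized at 16°.
I₂ = I₁ cos²(16° − 16°) = 0.5 I₀ · cos²(0°) = 0.5 I₀.
I₃ = I₂ cos²(85° − 16°) = 0.5 I₀ · cos²(69°) = 0.06421 I₀.
Ratio = 0.06421 / 0.2265 = 0.2835.

I_new/I_old ≈ 0.284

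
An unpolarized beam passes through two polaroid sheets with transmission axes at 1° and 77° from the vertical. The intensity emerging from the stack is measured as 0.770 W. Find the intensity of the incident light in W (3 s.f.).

I₀ ≈ 26.3 W

Unpolarized light through the first polarizer → I₁ = ½ I₀, now polarized at 1°.
I₂ = I₁ cos²(77° − 1°) = 0.5 I₀ · cos²(76°) = 0.02926 I₀.
So 0.770 W = 0.02926 I₀, giving I₀ = 0.770/0.02926 = 26.31 W.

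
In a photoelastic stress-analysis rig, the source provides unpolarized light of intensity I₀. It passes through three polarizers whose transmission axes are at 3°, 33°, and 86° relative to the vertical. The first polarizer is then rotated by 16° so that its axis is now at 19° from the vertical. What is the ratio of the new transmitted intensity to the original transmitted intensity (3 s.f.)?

Before rotation:
Unpolarized light through the first polarizer → I₁ = ½ I₀, now polarized at 3°.
I₂ = I₁ cos²(33° − 3°) = 0.5 I₀ · cos²(30°) = 0.375 I₀.
I₃ = I₂ cos²(86° − 33°) = 0.375 I₀ · cos²(53°) = 0.1358 I₀.
After rotation:
Unpolarized light through the first polarizer → I₁ = ½ I₀, now polarized at 19°.
I₂ = I₁ cos²(33° − 19°) = 0.5 I₀ · cos²(14°) = 0.4707 I₀.
I₃ = I₂ cos²(86° − 33°) = 0.4707 I₀ · cos²(53°) = 0.1705 I₀.
Ratio = 0.1705 / 0.1358 = 1.255.

I_new/I_old ≈ 1.26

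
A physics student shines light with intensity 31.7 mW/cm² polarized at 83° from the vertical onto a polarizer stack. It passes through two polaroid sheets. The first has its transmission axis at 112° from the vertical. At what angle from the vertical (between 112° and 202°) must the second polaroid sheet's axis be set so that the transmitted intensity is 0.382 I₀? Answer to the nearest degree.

I₁ = I₀ cos²(112° − 83°) = I₀ cos²(29°) = 0.765 I₀.
Need I₂/I₀ = 0.382, so cos²(θ − 112°) = 0.382 / 0.765 = 0.4994.
θ − 112° = arccos(√0.4994) = 45.0°, giving θ ≈ 112 + 45.0 = 157.0°.

θ ≈ 157°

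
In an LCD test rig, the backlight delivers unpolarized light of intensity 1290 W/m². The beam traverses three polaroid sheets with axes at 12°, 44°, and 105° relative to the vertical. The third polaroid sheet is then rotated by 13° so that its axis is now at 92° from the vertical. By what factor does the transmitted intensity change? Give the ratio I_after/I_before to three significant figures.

Before rotation:
Unpolarized light through the first polarizer → I₁ = ½ I₀, now polarized at 12°.
I₂ = I₁ cos²(44° − 12°) = 0.5 I₀ · cos²(32°) = 0.3596 I₀.
I₃ = I₂ cos²(105° − 44°) = 0.3596 I₀ · cos²(61°) = 0.08452 I₀.
After rotation:
Unpolarized light through the first polarizer → I₁ = ½ I₀, now polarized at 12°.
I₂ = I₁ cos²(44° − 12°) = 0.5 I₀ · cos²(32°) = 0.3596 I₀.
I₃ = I₂ cos²(92° − 44°) = 0.3596 I₀ · cos²(48°) = 0.161 I₀.
Ratio = 0.161 / 0.08452 = 1.905.

I_new/I_old ≈ 1.90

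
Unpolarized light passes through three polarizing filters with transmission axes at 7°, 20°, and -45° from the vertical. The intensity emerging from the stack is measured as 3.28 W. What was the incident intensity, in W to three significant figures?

Unpolarized light through the first polarizer → I₁ = ½ I₀, now polarized at 7°.
I₂ = I₁ cos²(20° − 7°) = 0.5 I₀ · cos²(13°) = 0.4747 I₀.
I₃ = I₂ cos²(-45° − 20°) = 0.4747 I₀ · cos²(65°) = 0.08478 I₀.
So 3.28 W = 0.08478 I₀, giving I₀ = 3.28/0.08478 = 38.69 W.

I₀ ≈ 38.7 W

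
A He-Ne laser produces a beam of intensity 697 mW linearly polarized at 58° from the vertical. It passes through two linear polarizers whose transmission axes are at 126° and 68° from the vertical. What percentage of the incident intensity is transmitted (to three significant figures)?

≈ 3.94%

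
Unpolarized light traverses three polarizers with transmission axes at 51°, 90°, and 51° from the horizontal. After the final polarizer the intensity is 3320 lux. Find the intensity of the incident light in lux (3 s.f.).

Unpolarized light through the first polarizer → I₁ = ½ I₀, now polarized at 51°.
I₂ = I₁ cos²(90° − 51°) = 0.5 I₀ · cos²(39°) = 0.302 I₀.
I₃ = I₂ cos²(51° − 90°) = 0.302 I₀ · cos²(39°) = 0.1824 I₀.
So 3320 lux = 0.1824 I₀, giving I₀ = 3320/0.1824 = 1.82e+04 lux.

I₀ ≈ 1.82e4 lux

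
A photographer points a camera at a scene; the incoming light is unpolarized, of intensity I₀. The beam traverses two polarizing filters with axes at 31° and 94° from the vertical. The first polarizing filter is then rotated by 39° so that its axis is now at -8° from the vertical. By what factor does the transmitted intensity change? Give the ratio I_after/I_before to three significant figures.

Before rotation:
Unpolarized light through the first polarizer → I₁ = ½ I₀, now polarized at 31°.
I₂ = I₁ cos²(94° − 31°) = 0.5 I₀ · cos²(63°) = 0.1031 I₀.
After rotation:
Unpolarized light through the first polarizer → I₁ = ½ I₀, now polarized at -8°.
Angle between axes 1 and 2: 78°. I₂ = 0.5 I₀ · cos²(78°) = 0.02161 I₀.
Ratio = 0.02161 / 0.1031 = 0.2097.

I_new/I_old ≈ 0.210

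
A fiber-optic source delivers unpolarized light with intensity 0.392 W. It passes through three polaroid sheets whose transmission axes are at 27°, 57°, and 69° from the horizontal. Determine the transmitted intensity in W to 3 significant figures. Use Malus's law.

I ≈ 0.141 W

Unpolarized light through the first polarizer → I₁ = 0.392 W/2 = 0.196 W, polarized at 27°.
I₂ = I₁ · cos²(30°) = 0.196 · 0.75 = 0.147 W.
I₃ = I₂ · cos²(12°) = 0.147 · 0.9568 = 0.1406 W.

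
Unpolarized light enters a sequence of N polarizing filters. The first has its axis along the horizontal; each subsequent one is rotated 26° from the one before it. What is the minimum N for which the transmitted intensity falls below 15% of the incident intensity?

N = 7

First polarizer halves the unpolarized light: factor 1/2.
Each further stage multiplies by cos²(26°) = 0.8078.
After N polarizers: T = 0.5·0.8078^(N−1). Require T < 0.15 ⇒ N−1 > ln(0.15/0.5)/ln(0.8078) = 5.64, so N−1 ≥ 6 and N = 7.
Check: N=7 gives T = 0.139 < 0.15; N=6 gives T = 0.172.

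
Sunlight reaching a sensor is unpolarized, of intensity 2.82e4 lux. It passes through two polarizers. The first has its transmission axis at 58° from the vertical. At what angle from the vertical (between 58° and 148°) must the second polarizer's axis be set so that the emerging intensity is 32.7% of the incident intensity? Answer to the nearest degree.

θ ≈ 94°

Unpolarized light through the first polarizer → I₁ = ½ I₀, now polarized at 58°.
Need I₂/I₀ = 0.327, so cos²(θ − 58°) = 0.327 / 0.5 = 0.654.
θ − 58° = arccos(√0.654) = 36.0°, giving θ ≈ 58 + 36.0 = 94.0°.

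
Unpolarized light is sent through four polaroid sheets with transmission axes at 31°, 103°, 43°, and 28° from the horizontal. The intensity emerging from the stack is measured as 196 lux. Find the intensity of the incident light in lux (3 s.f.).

Unpolarized light through the first polarizer → I₁ = ½ I₀, now polarized at 31°.
I₂ = I₁ cos²(103° − 31°) = 0.5 I₀ · cos²(72°) = 0.04775 I₀.
I₃ = I₂ cos²(43° − 103°) = 0.04775 I₀ · cos²(60°) = 0.01194 I₀.
I₄ = I₃ cos²(28° − 43°) = 0.01194 I₀ · cos²(15°) = 0.01114 I₀.
So 196 lux = 0.01114 I₀, giving I₀ = 196/0.01114 = 1.76e+04 lux.

I₀ ≈ 1.76e4 lux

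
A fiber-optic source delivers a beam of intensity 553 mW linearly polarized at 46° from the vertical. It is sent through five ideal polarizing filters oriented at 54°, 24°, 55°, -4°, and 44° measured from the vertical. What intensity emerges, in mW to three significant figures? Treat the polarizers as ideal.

I ≈ 35.5 mW

I₁ = 553 mW · cos²(8°) = 542.3 mW.
I₂ = I₁ · cos²(30°) = 542.3 · 0.75 = 406.7 mW.
I₃ = I₂ · cos²(31°) = 406.7 · 0.7347 = 298.8 mW.
I₄ = I₃ · cos²(59°) = 298.8 · 0.2653 = 79.27 mW.
I₅ = I₄ · cos²(48°) = 79.27 · 0.4477 = 35.49 mW.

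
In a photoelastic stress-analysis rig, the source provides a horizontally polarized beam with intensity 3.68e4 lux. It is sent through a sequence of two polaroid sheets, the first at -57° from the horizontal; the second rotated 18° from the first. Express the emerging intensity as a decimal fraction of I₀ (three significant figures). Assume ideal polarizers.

By Malus's law, I₁ = 3.68e4 lux · cos²(57°) = 1.092e+04 lux.
I₂ = I₁ · cos²(18°) = 1.092e+04 · 0.9045 = 9874 lux.
Transmitted fraction = 0.2683.

I/I₀ ≈ 0.268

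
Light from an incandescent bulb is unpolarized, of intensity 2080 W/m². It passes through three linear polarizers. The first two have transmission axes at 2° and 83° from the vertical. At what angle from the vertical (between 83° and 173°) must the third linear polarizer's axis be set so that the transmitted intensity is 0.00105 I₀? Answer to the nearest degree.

θ ≈ 156°

Unpolarized light through the first polarizer → I₁ = ½ I₀, now polarized at 2°.
I₂ = I₁ cos²(83° − 2°) = 0.5 I₀ · cos²(81°) = 0.01224 I₀.
Need I₃/I₀ = 0.00105, so cos²(θ − 83°) = 0.00105 / 0.01224 = 0.08581.
θ − 83° = arccos(√0.08581) = 73.0°, giving θ ≈ 83 + 73.0 = 156.0°.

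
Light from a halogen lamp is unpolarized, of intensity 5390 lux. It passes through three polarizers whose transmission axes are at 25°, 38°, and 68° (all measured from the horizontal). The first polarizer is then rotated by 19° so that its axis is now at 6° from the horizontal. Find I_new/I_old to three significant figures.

I_new/I_old ≈ 0.758

Before rotation:
Unpolarized light through the first polarizer → I₁ = ½ I₀, now polarized at 25°.
I₂ = I₁ cos²(38° − 25°) = 0.5 I₀ · cos²(13°) = 0.4747 I₀.
I₃ = I₂ cos²(68° − 38°) = 0.4747 I₀ · cos²(30°) = 0.356 I₀.
After rotation:
Unpolarized light through the first polarizer → I₁ = ½ I₀, now polarized at 6°.
I₂ = I₁ cos²(38° − 6°) = 0.5 I₀ · cos²(32°) = 0.3596 I₀.
I₃ = I₂ cos²(68° − 38°) = 0.3596 I₀ · cos²(30°) = 0.2697 I₀.
Ratio = 0.2697 / 0.356 = 0.7575.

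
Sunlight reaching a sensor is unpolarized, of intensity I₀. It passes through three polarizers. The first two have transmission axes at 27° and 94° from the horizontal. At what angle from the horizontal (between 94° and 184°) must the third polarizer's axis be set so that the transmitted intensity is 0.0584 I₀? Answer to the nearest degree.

Unpolarized light through the first polarizer → I₁ = ½ I₀, now polarized at 27°.
I₂ = I₁ cos²(94° − 27°) = 0.5 I₀ · cos²(67°) = 0.07634 I₀.
Need I₃/I₀ = 0.0584, so cos²(θ − 94°) = 0.0584 / 0.07634 = 0.765.
θ − 94° = arccos(√0.765) = 29.0°, giving θ ≈ 94 + 29.0 = 123.0°.

θ ≈ 123°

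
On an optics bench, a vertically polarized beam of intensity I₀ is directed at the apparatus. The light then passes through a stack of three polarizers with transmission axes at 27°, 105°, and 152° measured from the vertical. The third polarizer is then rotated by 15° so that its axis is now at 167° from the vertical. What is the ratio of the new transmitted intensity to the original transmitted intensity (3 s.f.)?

Before rotation:
I₁ = I₀ cos²(27° − 0°) = I₀ cos²(27°) = 0.7939 I₀.
I₂ = I₁ cos²(105° − 27°) = 0.7939 I₀ · cos²(78°) = 0.03432 I₀.
I₃ = I₂ cos²(152° − 105°) = 0.03432 I₀ · cos²(47°) = 0.01596 I₀.
After rotation:
I₁ = I₀ cos²(27° − 0°) = I₀ cos²(27°) = 0.7939 I₀.
I₂ = I₁ cos²(105° − 27°) = 0.7939 I₀ · cos²(78°) = 0.03432 I₀.
I₃ = I₂ cos²(167° − 105°) = 0.03432 I₀ · cos²(62°) = 0.007564 I₀.
Ratio = 0.007564 / 0.01596 = 0.4739.

I_new/I_old ≈ 0.474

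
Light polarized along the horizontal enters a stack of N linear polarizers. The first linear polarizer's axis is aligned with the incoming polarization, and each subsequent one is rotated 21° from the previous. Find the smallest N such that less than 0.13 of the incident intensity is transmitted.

First polarizer is aligned with the polarization: full transmission.
Each further stage multiplies by cos²(21°) = 0.8716.
After N polarizers: T = 0.8716^(N−1). Require T < 0.13 ⇒ N−1 > ln(0.13)/ln(0.8716) = 14.84, so N−1 ≥ 15 and N = 16.
Check: N=16 gives T = 0.1272 < 0.13; N=15 gives T = 0.146.

N = 16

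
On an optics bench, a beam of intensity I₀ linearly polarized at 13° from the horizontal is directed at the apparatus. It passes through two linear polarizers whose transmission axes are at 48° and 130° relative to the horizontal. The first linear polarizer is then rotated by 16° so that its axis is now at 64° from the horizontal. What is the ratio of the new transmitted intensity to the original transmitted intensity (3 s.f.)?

I_new/I_old ≈ 5.04

Before rotation:
I₁ = I₀ cos²(48° − 13°) = I₀ cos²(35°) = 0.671 I₀.
I₂ = I₁ cos²(130° − 48°) = 0.671 I₀ · cos²(82°) = 0.013 I₀.
After rotation:
I₁ = I₀ cos²(64° − 13°) = I₀ cos²(51°) = 0.396 I₀.
I₂ = I₁ cos²(130° − 64°) = 0.396 I₀ · cos²(66°) = 0.06552 I₀.
Ratio = 0.06552 / 0.013 = 5.041.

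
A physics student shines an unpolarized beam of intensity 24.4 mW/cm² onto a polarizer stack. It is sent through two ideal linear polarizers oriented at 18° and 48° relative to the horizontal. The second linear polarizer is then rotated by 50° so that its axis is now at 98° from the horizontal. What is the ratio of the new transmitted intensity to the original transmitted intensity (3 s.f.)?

I_new/I_old ≈ 0.0402

Before rotation:
Unpolarized light through the first polarizer → I₁ = ½ I₀, now polarized at 18°.
I₂ = I₁ cos²(48° − 18°) = 0.5 I₀ · cos²(30°) = 0.375 I₀.
After rotation:
Unpolarized light through the first polarizer → I₁ = ½ I₀, now polarized at 18°.
I₂ = I₁ cos²(98° − 18°) = 0.5 I₀ · cos²(80°) = 0.01508 I₀.
Ratio = 0.01508 / 0.375 = 0.0402.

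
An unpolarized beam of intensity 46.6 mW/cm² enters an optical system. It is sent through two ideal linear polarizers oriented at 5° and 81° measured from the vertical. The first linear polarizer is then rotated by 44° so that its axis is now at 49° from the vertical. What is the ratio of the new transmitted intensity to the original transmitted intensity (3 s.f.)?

Before rotation:
Unpolarized light through the first polarizer → I₁ = ½ I₀, now polarized at 5°.
I₂ = I₁ cos²(81° − 5°) = 0.5 I₀ · cos²(76°) = 0.02926 I₀.
After rotation:
Unpolarized light through the first polarizer → I₁ = ½ I₀, now polarized at 49°.
I₂ = I₁ cos²(81° − 49°) = 0.5 I₀ · cos²(32°) = 0.3596 I₀.
Ratio = 0.3596 / 0.02926 = 12.29.

I_new/I_old ≈ 12.3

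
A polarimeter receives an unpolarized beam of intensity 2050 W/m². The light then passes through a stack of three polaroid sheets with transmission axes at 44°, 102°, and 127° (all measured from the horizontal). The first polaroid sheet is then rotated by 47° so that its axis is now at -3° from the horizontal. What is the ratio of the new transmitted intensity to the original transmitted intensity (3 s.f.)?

I_new/I_old ≈ 0.239

Before rotation:
Unpolarized light through the first polarizer → I₁ = ½ I₀, now polarized at 44°.
I₂ = I₁ cos²(102° − 44°) = 0.5 I₀ · cos²(58°) = 0.1404 I₀.
I₃ = I₂ cos²(127° − 102°) = 0.1404 I₀ · cos²(25°) = 0.1153 I₀.
After rotation:
Unpolarized light through the first polarizer → I₁ = ½ I₀, now polarized at -3°.
Angle between axes 1 and 2: 75°. I₂ = 0.5 I₀ · cos²(75°) = 0.03349 I₀.
I₃ = I₂ cos²(127° − 102°) = 0.03349 I₀ · cos²(25°) = 0.02751 I₀.
Ratio = 0.02751 / 0.1153 = 0.2385.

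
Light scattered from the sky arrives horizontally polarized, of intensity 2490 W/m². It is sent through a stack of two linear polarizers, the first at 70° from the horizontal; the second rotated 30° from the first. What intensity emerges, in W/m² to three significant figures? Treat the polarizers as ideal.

I ≈ 218 W/m²

I₁ = 2490 W/m² · cos²(70°) = 291.3 W/m².
I₂ = I₁ · cos²(30°) = 291.3 · 0.75 = 218.5 W/m².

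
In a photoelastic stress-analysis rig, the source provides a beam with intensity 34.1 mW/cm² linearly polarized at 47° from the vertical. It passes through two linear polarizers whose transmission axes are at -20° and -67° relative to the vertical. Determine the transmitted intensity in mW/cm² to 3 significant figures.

I ≈ 2.42 mW/cm²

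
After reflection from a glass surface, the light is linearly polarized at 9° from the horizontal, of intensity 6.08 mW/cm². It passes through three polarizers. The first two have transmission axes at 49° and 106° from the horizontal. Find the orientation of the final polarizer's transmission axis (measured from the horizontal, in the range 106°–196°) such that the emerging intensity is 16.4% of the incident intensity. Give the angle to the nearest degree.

I₁ = I₀ cos²(49° − 9°) = I₀ cos²(40°) = 0.5868 I₀.
I₂ = I₁ cos²(106° − 49°) = 0.5868 I₀ · cos²(57°) = 0.1741 I₀.
Need I₃/I₀ = 0.164, so cos²(θ − 106°) = 0.164 / 0.1741 = 0.9421.
θ − 106° = arccos(√0.9421) = 13.9°, giving θ ≈ 106 + 13.9 = 119.9°.

θ ≈ 120°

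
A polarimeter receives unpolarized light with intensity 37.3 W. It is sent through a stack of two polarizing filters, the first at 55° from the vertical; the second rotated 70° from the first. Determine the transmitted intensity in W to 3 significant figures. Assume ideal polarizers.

I ≈ 2.18 W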